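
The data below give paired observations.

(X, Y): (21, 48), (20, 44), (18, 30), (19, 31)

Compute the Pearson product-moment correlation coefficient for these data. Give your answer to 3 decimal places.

0.950

n = 4, ΣX = 78, ΣY = 153, ΣX² = 1526, ΣY² = 6101, ΣXY = 3017
nΣXY − ΣXΣY = 12068 − 11934 = 134
nΣX² − (ΣX)² = 6104 − 6084 = 20; nΣY² − (ΣY)² = 24404 − 23409 = 995
r = 134 / √(20 × 995) = 134 / 141.0674 ≈ 0.950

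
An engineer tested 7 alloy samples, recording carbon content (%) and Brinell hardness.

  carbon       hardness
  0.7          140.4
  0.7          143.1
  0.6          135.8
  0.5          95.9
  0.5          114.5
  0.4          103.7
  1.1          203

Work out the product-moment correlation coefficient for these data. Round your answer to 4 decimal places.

n = 7, Σx = 4.5, Σy = 936.4, Σx² = 3.21, Σy² = 132901.16, Σxy = 649.91
nΣxy − ΣxΣy = 4549.37 − 4213.8 = 335.57
nΣx² − (Σx)² = 22.47 − 20.25 = 2.22; nΣy² − (Σy)² = 930308.12 − 876844.96 = 53463.16
r = 335.57 / √(2.22 × 53463.16) = 335.57 / 344.5116 ≈ 0.9740

0.9740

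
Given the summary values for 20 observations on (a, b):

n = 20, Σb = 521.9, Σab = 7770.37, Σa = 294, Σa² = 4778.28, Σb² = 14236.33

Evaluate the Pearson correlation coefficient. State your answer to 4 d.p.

0.1854

r = (nΣab − ΣaΣb) / √[(nΣa² − (Σa)²)(nΣb² − (Σb)²)]
Numerator: 20×7770.37 − 294×521.9 = 1968.8
Denominator: √[(95565.6 − 86436)(284726.6 − 272379.61)] = √[9129.6 × 12346.99] = 10617.1126
r = 1968.8 / 10617.1126 ≈ 0.1854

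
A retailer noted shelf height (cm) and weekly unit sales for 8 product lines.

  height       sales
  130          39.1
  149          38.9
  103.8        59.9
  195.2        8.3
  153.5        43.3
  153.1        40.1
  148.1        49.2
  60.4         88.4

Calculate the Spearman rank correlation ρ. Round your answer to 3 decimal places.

-0.714

Rank height: 3, 5, 2, 8, 7, 6, 4, 1
Rank sales: 3, 2, 7, 1, 5, 4, 6, 8
d = rank(height) − rank(sales): 0, 3, -5, 7, 2, 2, -2, -7; Σd² = 144
ρ = 1 − 6Σd² / [n(n²−1)] = 1 − 6×144 / (8×63) = 1 − 864/504 ≈ -0.714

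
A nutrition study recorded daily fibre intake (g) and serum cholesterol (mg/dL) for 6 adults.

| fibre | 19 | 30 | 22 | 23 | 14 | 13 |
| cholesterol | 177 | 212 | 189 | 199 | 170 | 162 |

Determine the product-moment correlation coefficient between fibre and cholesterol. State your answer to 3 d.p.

n = 6, Σx = 121, Σy = 1109, Σx² = 2639, Σy² = 206739, Σxy = 22944
nΣxy − ΣxΣy = 137664 − 134189 = 3475
nΣx² − (Σx)² = 15834 − 14641 = 1193; nΣy² − (Σy)² = 1240434 − 1229881 = 10553
r = 3475 / √(1193 × 10553) = 3475 / 3548.2008 ≈ 0.979

0.979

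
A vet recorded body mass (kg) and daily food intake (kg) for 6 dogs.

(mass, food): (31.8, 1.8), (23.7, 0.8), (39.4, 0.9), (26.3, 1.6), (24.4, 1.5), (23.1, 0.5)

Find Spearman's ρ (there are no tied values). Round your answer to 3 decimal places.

Rank mass: 5, 2, 6, 4, 3, 1
Rank food: 6, 2, 3, 5, 4, 1
d = rank(mass) − rank(food): -1, 0, 3, -1, -1, 0; Σd² = 12
ρ = 1 − 6Σd² / [n(n²−1)] = 1 − 6×12 / (6×35) = 1 − 72/210 ≈ 0.657

0.657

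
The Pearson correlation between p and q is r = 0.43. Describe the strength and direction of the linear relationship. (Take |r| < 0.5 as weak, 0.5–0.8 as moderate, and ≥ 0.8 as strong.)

r = 0.43 > 0 so the relationship is positive.
|r| = 0.43, which falls in the weak range.

weak positive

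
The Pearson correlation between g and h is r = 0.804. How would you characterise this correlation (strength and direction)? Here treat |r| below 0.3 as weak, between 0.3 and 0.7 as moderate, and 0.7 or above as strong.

strong positive

r = 0.804 > 0 so the relationship is positive.
|r| = 0.804, which falls in the strong range.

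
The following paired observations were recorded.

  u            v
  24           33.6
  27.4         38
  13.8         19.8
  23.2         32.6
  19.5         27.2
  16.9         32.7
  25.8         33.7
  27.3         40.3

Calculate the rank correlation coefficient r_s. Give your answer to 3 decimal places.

Rank u: 5, 8, 1, 4, 3, 2, 6, 7
Rank v: 5, 7, 1, 3, 2, 4, 6, 8
d = rank(u) − rank(v): 0, 1, 0, 1, 1, -2, 0, -1; Σd² = 8
ρ = 1 − 6Σd² / [n(n²−1)] = 1 − 6×8 / (8×63) = 1 − 48/504 ≈ 0.905

0.905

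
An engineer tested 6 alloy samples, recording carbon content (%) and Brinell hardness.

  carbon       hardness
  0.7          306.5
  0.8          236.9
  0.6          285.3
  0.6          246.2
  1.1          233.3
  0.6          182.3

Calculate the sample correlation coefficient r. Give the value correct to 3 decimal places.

n = 6, Σx = 4.4, Σy = 1490.5, Σx² = 3.42, Σy² = 379736.57, Σxy = 1088.98
nΣxy − ΣxΣy = 6533.88 − 6558.2 = -24.32
nΣx² − (Σx)² = 20.52 − 19.36 = 1.16; nΣy² − (Σy)² = 2278419.42 − 2221590.25 = 56829.17
r = -24.32 / √(1.16 × 56829.17) = -24.32 / 256.7525 ≈ -0.095

-0.095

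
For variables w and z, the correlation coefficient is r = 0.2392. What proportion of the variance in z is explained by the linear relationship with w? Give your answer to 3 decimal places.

0.057

r² = (0.2392)² = 0.057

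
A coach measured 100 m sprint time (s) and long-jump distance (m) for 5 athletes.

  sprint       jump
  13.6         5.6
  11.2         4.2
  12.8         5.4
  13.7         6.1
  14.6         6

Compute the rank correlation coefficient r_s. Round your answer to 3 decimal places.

Rank sprint: 3, 1, 2, 4, 5
Rank jump: 3, 1, 2, 5, 4
d = rank(sprint) − rank(jump): 0, 0, 0, -1, 1; Σd² = 2
ρ = 1 − 6Σd² / [n(n²−1)] = 1 − 6×2 / (5×24) = 1 − 12/120 ≈ 0.900

0.900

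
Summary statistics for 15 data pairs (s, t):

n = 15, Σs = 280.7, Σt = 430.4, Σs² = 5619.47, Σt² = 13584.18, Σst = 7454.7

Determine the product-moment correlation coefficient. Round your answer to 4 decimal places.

-0.8911

r = (nΣst − ΣsΣt) / √[(nΣs² − (Σs)²)(nΣt² − (Σt)²)]
Numerator: 15×7454.7 − 280.7×430.4 = -8992.78
Denominator: √[(84292.05 − 78792.49)(203762.7 − 185244.16)] = √[5499.56 × 18518.54] = 10091.7700
r = -8992.78 / 10091.7700 ≈ -0.8911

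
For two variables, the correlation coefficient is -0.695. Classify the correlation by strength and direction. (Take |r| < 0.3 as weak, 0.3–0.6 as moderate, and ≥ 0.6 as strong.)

r = -0.695 < 0 so the relationship is negative.
|r| = 0.695, which falls in the strong range.

strong negative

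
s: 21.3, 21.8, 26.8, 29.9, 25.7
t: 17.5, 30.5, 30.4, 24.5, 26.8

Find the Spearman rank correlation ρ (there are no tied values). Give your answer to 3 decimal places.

Rank s: 1, 2, 4, 5, 3
Rank t: 1, 5, 4, 2, 3
d = rank(s) − rank(t): 0, -3, 0, 3, 0; Σd² = 18
ρ = 1 − 6Σd² / [n(n²−1)] = 1 − 6×18 / (5×24) = 1 − 108/120 ≈ 0.100

0.100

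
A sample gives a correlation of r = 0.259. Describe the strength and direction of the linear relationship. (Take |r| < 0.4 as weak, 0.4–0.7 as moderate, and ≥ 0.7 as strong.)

r = 0.259 > 0 so the relationship is positive.
|r| = 0.259, which falls in the weak range.

weak positive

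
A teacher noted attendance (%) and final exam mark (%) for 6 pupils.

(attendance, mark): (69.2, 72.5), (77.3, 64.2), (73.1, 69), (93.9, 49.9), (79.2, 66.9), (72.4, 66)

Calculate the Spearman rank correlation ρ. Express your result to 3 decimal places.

-0.714

Rank attendance: 1, 4, 3, 6, 5, 2
Rank mark: 6, 2, 5, 1, 4, 3
d = rank(attendance) − rank(mark): -5, 2, -2, 5, 1, -1; Σd² = 60
ρ = 1 − 6Σd² / [n(n²−1)] = 1 − 6×60 / (6×35) = 1 − 360/210 ≈ -0.714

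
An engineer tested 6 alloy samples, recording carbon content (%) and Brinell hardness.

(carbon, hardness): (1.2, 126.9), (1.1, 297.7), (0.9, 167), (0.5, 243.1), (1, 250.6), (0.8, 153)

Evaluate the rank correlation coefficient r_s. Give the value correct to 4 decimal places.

Rank carbon: 6, 5, 3, 1, 4, 2
Rank hardness: 1, 6, 3, 4, 5, 2
d = rank(carbon) − rank(hardness): 5, -1, 0, -3, -1, 0; Σd² = 36
ρ = 1 − 6Σd² / [n(n²−1)] = 1 − 6×36 / (6×35) = 1 − 216/210 ≈ -0.0286

-0.0286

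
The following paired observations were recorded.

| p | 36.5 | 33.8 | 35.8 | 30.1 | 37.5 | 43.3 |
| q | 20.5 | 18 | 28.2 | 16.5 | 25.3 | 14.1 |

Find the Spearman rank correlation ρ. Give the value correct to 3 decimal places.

Rank p: 4, 2, 3, 1, 5, 6
Rank q: 4, 3, 6, 2, 5, 1
d = rank(p) − rank(q): 0, -1, -3, -1, 0, 5; Σd² = 36
ρ = 1 − 6Σd² / [n(n²−1)] = 1 − 6×36 / (6×35) = 1 − 216/210 ≈ -0.029

-0.029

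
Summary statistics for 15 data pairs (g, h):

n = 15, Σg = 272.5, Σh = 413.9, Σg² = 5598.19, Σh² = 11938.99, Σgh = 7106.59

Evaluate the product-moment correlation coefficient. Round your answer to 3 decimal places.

r = (nΣgh − ΣgΣh) / √[(nΣg² − (Σg)²)(nΣh² − (Σh)²)]
Numerator: 15×7106.59 − 272.5×413.9 = -6188.9
Denominator: √[(83972.85 − 74256.25)(179084.85 − 171313.21)] = √[9716.6 × 7771.64] = 8689.8744
r = -6188.9 / 8689.8744 ≈ -0.712

-0.712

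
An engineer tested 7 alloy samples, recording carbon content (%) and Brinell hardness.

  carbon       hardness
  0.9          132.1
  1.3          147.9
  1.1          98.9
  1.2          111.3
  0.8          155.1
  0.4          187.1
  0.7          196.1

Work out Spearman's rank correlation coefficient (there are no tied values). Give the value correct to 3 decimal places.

-0.714

Rank carbon: 4, 7, 5, 6, 3, 1, 2
Rank hardness: 3, 4, 1, 2, 5, 6, 7
d = rank(carbon) − rank(hardness): 1, 3, 4, 4, -2, -5, -5; Σd² = 96
ρ = 1 − 6Σd² / [n(n²−1)] = 1 − 6×96 / (7×48) = 1 − 576/336 ≈ -0.714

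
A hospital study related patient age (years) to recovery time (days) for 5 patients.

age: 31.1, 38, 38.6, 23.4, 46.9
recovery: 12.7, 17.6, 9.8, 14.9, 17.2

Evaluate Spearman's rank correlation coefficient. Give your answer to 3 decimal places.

Rank age: 2, 3, 4, 1, 5
Rank recovery: 2, 5, 1, 3, 4
d = rank(age) − rank(recovery): 0, -2, 3, -2, 1; Σd² = 18
ρ = 1 − 6Σd² / [n(n²−1)] = 1 − 6×18 / (5×24) = 1 − 108/120 ≈ 0.100

0.100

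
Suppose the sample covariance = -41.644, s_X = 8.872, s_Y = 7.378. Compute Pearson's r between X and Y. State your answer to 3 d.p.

-0.636

r = Cov(X,Y) / (s_X · s_Y) = -41.644 / (8.872 × 7.378)
  = -41.644 / 65.4576 ≈ -0.636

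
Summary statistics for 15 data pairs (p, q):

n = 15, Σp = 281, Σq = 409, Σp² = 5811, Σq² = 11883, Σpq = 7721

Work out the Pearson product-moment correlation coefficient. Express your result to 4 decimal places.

r = (nΣpq − ΣpΣq) / √[(nΣp² − (Σp)²)(nΣq² − (Σq)²)]
Numerator: 15×7721 − 281×409 = 886
Denominator: √[(87165 − 78961)(178245 − 167281)] = √[8204 × 10964] = 9484.1265
r = 886 / 9484.1265 ≈ 0.0934

0.0934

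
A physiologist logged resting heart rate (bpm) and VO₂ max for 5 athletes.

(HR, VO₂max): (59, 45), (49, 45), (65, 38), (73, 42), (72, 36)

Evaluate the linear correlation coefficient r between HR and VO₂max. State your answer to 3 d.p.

-0.699

n = 5, Σx = 318, Σy = 206, Σx² = 20620, Σy² = 8554, Σxy = 12988
nΣxy − ΣxΣy = 64940 − 65508 = -568
nΣx² − (Σx)² = 103100 − 101124 = 1976; nΣy² − (Σy)² = 42770 − 42436 = 334
r = -568 / √(1976 × 334) = -568 / 812.3940 ≈ -0.699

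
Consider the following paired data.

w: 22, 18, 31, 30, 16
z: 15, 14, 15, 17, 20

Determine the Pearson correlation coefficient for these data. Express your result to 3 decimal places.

n = 5, Σw = 117, Σz = 81, Σw² = 2925, Σz² = 1335, Σwz = 1877
nΣwz − ΣwΣz = 9385 − 9477 = -92
nΣw² − (Σw)² = 14625 − 13689 = 936; nΣz² − (Σz)² = 6675 − 6561 = 114
r = -92 / √(936 × 114) = -92 / 326.6558 ≈ -0.282

-0.282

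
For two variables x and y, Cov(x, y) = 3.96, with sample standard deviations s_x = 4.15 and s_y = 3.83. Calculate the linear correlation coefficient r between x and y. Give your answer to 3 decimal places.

0.249

r = Cov(x,y) / (s_x · s_y) = 3.96 / (4.15 × 3.83)
  = 3.96 / 15.8945 ≈ 0.249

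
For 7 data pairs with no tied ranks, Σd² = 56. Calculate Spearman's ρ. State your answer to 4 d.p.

ρ = 1 − 6Σd² / [n(n²−1)] = 1 − 6×56 / (7×48)
  = 1 − 336/336 = 1 − 1.00000 ≈ 0.0000

0.0000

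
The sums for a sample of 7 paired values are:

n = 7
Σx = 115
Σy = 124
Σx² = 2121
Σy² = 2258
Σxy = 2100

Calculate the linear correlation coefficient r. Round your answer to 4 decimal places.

r = (nΣxy − ΣxΣy) / √[(nΣx² − (Σx)²)(nΣy² − (Σy)²)]
Numerator: 7×2100 − 115×124 = 440
Denominator: √[(14847 − 13225)(15806 − 15376)] = √[1622 × 430] = 835.1407
r = 440 / 835.1407 ≈ 0.5269

0.5269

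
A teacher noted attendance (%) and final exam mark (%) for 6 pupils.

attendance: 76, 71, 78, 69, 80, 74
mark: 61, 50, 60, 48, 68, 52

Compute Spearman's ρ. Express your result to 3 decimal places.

Rank attendance: 4, 2, 5, 1, 6, 3
Rank mark: 5, 2, 4, 1, 6, 3
d = rank(attendance) − rank(mark): -1, 0, 1, 0, 0, 0; Σd² = 2
ρ = 1 − 6Σd² / [n(n²−1)] = 1 − 6×2 / (6×35) = 1 − 12/210 ≈ 0.943

0.943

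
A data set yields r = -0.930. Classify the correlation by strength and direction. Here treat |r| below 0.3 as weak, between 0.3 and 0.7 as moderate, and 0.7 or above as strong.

strong negative

r = -0.930 < 0 so the relationship is negative.
|r| = 0.930, which falls in the strong range.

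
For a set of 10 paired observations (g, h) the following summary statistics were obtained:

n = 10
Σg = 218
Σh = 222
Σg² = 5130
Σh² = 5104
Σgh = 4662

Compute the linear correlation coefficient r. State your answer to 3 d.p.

-0.690

r = (nΣgh − ΣgΣh) / √[(nΣg² − (Σg)²)(nΣh² − (Σh)²)]
Numerator: 10×4662 − 218×222 = -1776
Denominator: √[(51300 − 47524)(51040 − 49284)] = √[3776 × 1756] = 2575.0060
r = -1776 / 2575.0060 ≈ -0.690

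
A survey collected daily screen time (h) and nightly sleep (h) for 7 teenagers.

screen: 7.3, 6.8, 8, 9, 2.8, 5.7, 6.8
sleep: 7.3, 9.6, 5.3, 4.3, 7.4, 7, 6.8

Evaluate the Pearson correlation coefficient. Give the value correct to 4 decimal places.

n = 7, Σx = 46.4, Σy = 47.7, Σx² = 331.1, Σy² = 342.03, Σxy = 306.53
nΣxy − ΣxΣy = 2145.71 − 2213.28 = -67.57
nΣx² − (Σx)² = 2317.7 − 2152.96 = 164.74; nΣy² − (Σy)² = 2394.21 − 2275.29 = 118.92
r = -67.57 / √(164.74 × 118.92) = -67.57 / 139.9674 ≈ -0.4828

-0.4828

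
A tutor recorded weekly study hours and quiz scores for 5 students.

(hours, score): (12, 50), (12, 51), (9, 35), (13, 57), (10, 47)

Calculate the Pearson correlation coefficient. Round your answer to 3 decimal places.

0.936

n = 5, Σx = 56, Σy = 240, Σx² = 638, Σy² = 11784, Σxy = 2738
nΣxy − ΣxΣy = 13690 − 13440 = 250
nΣx² − (Σx)² = 3190 − 3136 = 54; nΣy² − (Σy)² = 58920 − 57600 = 1320
r = 250 / √(54 × 1320) = 250 / 266.9831 ≈ 0.936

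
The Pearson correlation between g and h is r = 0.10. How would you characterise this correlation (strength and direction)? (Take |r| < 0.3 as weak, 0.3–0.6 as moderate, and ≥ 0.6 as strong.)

weak positive

r = 0.10 > 0 so the relationship is positive.
|r| = 0.10, which falls in the weak range.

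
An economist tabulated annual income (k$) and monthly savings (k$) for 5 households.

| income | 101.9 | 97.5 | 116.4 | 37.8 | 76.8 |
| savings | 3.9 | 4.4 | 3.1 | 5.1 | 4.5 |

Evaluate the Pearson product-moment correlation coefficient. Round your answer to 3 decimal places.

-0.899

n = 5, Σx = 430.4, Σy = 21, Σx² = 40765.9, Σy² = 90.44, Σxy = 1725.63
nΣxy − ΣxΣy = 8628.15 − 9038.4 = -410.25
nΣx² − (Σx)² = 203829.5 − 185244.16 = 18585.34; nΣy² − (Σy)² = 452.2 − 441 = 11.2
r = -410.25 / √(18585.34 × 11.2) = -410.25 / 456.2410 ≈ -0.899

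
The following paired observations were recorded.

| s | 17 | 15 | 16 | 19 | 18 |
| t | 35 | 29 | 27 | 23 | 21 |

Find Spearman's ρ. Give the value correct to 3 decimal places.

Rank s: 3, 1, 2, 5, 4
Rank t: 5, 4, 3, 2, 1
d = rank(s) − rank(t): -2, -3, -1, 3, 3; Σd² = 32
ρ = 1 − 6Σd² / [n(n²−1)] = 1 − 6×32 / (5×24) = 1 − 192/120 ≈ -0.600

-0.600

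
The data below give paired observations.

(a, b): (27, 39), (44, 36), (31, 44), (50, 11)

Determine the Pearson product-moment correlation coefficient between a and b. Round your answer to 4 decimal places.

-0.8162

n = 4, Σa = 152, Σb = 130, Σa² = 6126, Σb² = 4874, Σab = 4551
nΣab − ΣaΣb = 18204 − 19760 = -1556
nΣa² − (Σa)² = 24504 − 23104 = 1400; nΣb² − (Σb)² = 19496 − 16900 = 2596
r = -1556 / √(1400 × 2596) = -1556 / 1906.4102 ≈ -0.8162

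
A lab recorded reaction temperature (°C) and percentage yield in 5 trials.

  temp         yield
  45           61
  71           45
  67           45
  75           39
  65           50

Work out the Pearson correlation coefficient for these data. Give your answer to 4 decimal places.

n = 5, Σx = 323, Σy = 240, Σx² = 21405, Σy² = 11792, Σxy = 15130
nΣxy − ΣxΣy = 75650 − 77520 = -1870
nΣx² − (Σx)² = 107025 − 104329 = 2696; nΣy² − (Σy)² = 58960 − 57600 = 1360
r = -1870 / √(2696 × 1360) = -1870 / 1914.8264 ≈ -0.9766

-0.9766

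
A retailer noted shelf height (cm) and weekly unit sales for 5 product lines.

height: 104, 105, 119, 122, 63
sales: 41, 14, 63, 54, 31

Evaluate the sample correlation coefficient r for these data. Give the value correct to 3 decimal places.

0.521

n = 5, Σx = 513, Σy = 203, Σx² = 54855, Σy² = 9723, Σxy = 21772
nΣxy − ΣxΣy = 108860 − 104139 = 4721
nΣx² − (Σx)² = 274275 − 263169 = 11106; nΣy² − (Σy)² = 48615 − 41209 = 7406
r = 4721 / √(11106 × 7406) = 4721 / 9069.2357 ≈ 0.521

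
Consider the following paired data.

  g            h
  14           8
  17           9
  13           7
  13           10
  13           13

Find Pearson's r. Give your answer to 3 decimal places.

-0.188

n = 5, Σg = 70, Σh = 47, Σg² = 992, Σh² = 463, Σgh = 655
nΣgh − ΣgΣh = 3275 − 3290 = -15
nΣg² − (Σg)² = 4960 − 4900 = 60; nΣh² − (Σh)² = 2315 − 2209 = 106
r = -15 / √(60 × 106) = -15 / 79.7496 ≈ -0.188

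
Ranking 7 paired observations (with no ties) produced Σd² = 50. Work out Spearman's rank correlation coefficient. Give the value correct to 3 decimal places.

ρ = 1 − 6Σd² / [n(n²−1)] = 1 − 6×50 / (7×48)
  = 1 − 300/336 = 1 − 0.8929 ≈ 0.107

0.107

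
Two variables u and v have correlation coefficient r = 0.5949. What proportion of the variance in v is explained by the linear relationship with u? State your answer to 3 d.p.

r² = (0.5949)² = 0.354

0.354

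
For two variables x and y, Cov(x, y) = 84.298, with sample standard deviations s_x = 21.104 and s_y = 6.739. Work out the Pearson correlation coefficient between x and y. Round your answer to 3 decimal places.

r = Cov(x,y) / (s_x · s_y) = 84.298 / (21.104 × 6.739)
  = 84.298 / 142.2199 ≈ 0.593

0.593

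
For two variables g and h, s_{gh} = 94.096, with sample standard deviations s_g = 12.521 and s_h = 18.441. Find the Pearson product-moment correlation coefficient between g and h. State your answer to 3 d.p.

0.408

r = Cov(g,h) / (s_g · s_h) = 94.096 / (12.521 × 18.441)
  = 94.096 / 230.8998 ≈ 0.408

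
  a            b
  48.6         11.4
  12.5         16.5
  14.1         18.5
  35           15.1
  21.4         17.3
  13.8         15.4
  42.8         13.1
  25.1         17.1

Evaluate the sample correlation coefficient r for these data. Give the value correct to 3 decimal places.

n = 8, Σa = 213.3, Σb = 124.4, Σa² = 7052.27, Σb² = 1972.94, Σab = 3122.27
nΣab − ΣaΣb = 24978.16 − 26534.52 = -1556.36
nΣa² − (Σa)² = 56418.16 − 45496.89 = 10921.27; nΣb² − (Σb)² = 15783.52 − 15475.36 = 308.16
r = -1556.36 / √(10921.27 × 308.16) = -1556.36 / 1834.5295 ≈ -0.848

-0.848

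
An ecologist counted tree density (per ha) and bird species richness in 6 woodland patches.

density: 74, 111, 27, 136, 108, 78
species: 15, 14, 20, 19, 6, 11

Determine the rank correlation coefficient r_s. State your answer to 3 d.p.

-0.257

Rank density: 2, 5, 1, 6, 4, 3
Rank species: 4, 3, 6, 5, 1, 2
d = rank(density) − rank(species): -2, 2, -5, 1, 3, 1; Σd² = 44
ρ = 1 − 6Σd² / [n(n²−1)] = 1 − 6×44 / (6×35) = 1 − 264/210 ≈ -0.257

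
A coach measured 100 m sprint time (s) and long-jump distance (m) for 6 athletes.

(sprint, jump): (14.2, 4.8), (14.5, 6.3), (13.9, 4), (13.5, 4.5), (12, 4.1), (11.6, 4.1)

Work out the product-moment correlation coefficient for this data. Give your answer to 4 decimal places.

n = 6, Σx = 79.7, Σy = 27.8, Σx² = 1065.91, Σy² = 132.6, Σxy = 372.62
nΣxy − ΣxΣy = 2235.72 − 2215.66 = 20.06
nΣx² − (Σx)² = 6395.46 − 6352.09 = 43.37; nΣy² − (Σy)² = 795.6 − 772.84 = 22.76
r = 20.06 / √(43.37 × 22.76) = 20.06 / 31.4182 ≈ 0.6385

0.6385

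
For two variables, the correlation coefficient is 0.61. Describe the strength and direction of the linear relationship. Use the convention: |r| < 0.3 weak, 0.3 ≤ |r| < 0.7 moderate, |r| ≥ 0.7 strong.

r = 0.61 > 0 so the relationship is positive.
|r| = 0.61, which falls in the moderate range.

moderate positive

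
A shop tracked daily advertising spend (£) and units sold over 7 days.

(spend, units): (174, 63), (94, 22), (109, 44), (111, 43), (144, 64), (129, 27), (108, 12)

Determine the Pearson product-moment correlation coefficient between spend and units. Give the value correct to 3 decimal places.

0.749

n = 7, Σx = 869, Σy = 275, Σx² = 112355, Σy² = 13207, Σxy = 36594
nΣxy − ΣxΣy = 256158 − 238975 = 17183
nΣx² − (Σx)² = 786485 − 755161 = 31324; nΣy² − (Σy)² = 92449 − 75625 = 16824
r = 17183 / √(31324 × 16824) = 17183 / 22956.3711 ≈ 0.749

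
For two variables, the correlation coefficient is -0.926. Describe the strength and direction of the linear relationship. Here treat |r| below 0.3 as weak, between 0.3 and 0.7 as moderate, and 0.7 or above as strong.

r = -0.926 < 0 so the relationship is negative.
|r| = 0.926, which falls in the strong range.

strong negative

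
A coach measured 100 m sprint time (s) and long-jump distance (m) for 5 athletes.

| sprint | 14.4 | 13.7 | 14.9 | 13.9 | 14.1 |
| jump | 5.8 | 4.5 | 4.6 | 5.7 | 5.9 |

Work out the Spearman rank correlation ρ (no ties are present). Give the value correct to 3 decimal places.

Rank sprint: 4, 1, 5, 2, 3
Rank jump: 4, 1, 2, 3, 5
d = rank(sprint) − rank(jump): 0, 0, 3, -1, -2; Σd² = 14
ρ = 1 − 6Σd² / [n(n²−1)] = 1 − 6×14 / (5×24) = 1 − 84/120 ≈ 0.300

0.300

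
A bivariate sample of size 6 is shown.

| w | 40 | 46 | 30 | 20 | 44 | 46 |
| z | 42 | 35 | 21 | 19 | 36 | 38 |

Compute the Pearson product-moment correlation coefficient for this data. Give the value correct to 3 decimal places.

0.875

n = 6, Σw = 226, Σz = 191, Σw² = 9068, Σz² = 6531, Σwz = 7632
nΣwz − ΣwΣz = 45792 − 43166 = 2626
nΣw² − (Σw)² = 54408 − 51076 = 3332; nΣz² − (Σz)² = 39186 − 36481 = 2705
r = 2626 / √(3332 × 2705) = 2626 / 3002.1759 ≈ 0.875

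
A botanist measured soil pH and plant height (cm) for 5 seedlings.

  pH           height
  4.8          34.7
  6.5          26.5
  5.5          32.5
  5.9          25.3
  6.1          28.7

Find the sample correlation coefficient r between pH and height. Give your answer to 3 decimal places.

n = 5, Σx = 28.8, Σy = 147.7, Σx² = 167.56, Σy² = 4426.37, Σxy = 841.9
nΣxy − ΣxΣy = 4209.5 − 4253.76 = -44.26
nΣx² − (Σx)² = 837.8 − 829.44 = 8.36; nΣy² − (Σy)² = 22131.85 − 21815.29 = 316.56
r = -44.26 / √(8.36 × 316.56) = -44.26 / 51.4436 ≈ -0.860

-0.860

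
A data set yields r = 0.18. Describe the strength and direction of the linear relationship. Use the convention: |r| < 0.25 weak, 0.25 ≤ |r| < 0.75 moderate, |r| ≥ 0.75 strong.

r = 0.18 > 0 so the relationship is positive.
|r| = 0.18, which falls in the weak range.

weak positive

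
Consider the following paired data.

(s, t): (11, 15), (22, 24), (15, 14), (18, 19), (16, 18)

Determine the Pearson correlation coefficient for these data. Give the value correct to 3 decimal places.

0.897

n = 5, Σs = 82, Σt = 90, Σs² = 1410, Σt² = 1682, Σst = 1533
nΣst − ΣsΣt = 7665 − 7380 = 285
nΣs² − (Σs)² = 7050 − 6724 = 326; nΣt² − (Σt)² = 8410 − 8100 = 310
r = 285 / √(326 × 310) = 285 / 317.8994 ≈ 0.897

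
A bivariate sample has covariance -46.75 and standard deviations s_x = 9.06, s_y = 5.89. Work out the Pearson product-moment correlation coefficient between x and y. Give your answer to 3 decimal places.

r = Cov(x,y) / (s_x · s_y) = -46.75 / (9.06 × 5.89)
  = -46.75 / 53.3634 ≈ -0.876

-0.876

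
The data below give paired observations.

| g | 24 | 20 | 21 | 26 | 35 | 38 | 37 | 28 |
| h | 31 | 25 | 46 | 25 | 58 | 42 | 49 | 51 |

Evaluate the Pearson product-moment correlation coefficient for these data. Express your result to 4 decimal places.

0.5851

n = 8, Σg = 229, Σh = 327, Σg² = 6915, Σh² = 14457, Σgh = 9727
nΣgh − ΣgΣh = 77816 − 74883 = 2933
nΣg² − (Σg)² = 55320 − 52441 = 2879; nΣh² − (Σh)² = 115656 − 106929 = 8727
r = 2933 / √(2879 × 8727) = 2933 / 5012.4877 ≈ 0.5851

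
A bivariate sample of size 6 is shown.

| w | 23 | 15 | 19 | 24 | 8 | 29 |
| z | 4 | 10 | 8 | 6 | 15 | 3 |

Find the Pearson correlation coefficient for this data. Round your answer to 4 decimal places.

-0.9753

n = 6, Σw = 118, Σz = 46, Σw² = 2596, Σz² = 450, Σwz = 745
nΣwz − ΣwΣz = 4470 − 5428 = -958
nΣw² − (Σw)² = 15576 − 13924 = 1652; nΣz² − (Σz)² = 2700 − 2116 = 584
r = -958 / √(1652 × 584) = -958 / 982.2260 ≈ -0.9753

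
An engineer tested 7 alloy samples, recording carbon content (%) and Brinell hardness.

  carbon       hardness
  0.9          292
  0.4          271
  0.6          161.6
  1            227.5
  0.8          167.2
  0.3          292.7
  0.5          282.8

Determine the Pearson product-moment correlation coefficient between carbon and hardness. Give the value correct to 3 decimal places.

n = 7, Σx = 4.5, Σy = 1694.8, Σx² = 3.31, Σy² = 430180.78, Σxy = 1058.63
nΣxy − ΣxΣy = 7410.41 − 7626.6 = -216.19
nΣx² − (Σx)² = 23.17 − 20.25 = 2.92; nΣy² − (Σy)² = 3011265.46 − 2872347.04 = 138918.42
r = -216.19 / √(2.92 × 138918.42) = -216.19 / 636.9001 ≈ -0.339

-0.339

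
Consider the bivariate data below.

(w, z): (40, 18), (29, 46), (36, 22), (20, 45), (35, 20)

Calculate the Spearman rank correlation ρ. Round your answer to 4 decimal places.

-0.8000

Rank w: 5, 2, 4, 1, 3
Rank z: 1, 5, 3, 4, 2
d = rank(w) − rank(z): 4, -3, 1, -3, 1; Σd² = 36
ρ = 1 − 6Σd² / [n(n²−1)] = 1 − 6×36 / (5×24) = 1 − 216/120 ≈ -0.8000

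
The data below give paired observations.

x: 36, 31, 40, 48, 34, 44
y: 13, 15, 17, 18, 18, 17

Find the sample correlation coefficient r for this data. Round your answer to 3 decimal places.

n = 6, Σx = 233, Σy = 98, Σx² = 9253, Σy² = 1620, Σxy = 3837
nΣxy − ΣxΣy = 23022 − 22834 = 188
nΣx² − (Σx)² = 55518 − 54289 = 1229; nΣy² − (Σy)² = 9720 − 9604 = 116
r = 188 / √(1229 × 116) = 188 / 377.5765 ≈ 0.498

0.498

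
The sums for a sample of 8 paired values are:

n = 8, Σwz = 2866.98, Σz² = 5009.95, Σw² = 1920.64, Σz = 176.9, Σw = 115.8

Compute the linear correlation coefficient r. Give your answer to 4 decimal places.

0.5913

r = (nΣwz − ΣwΣz) / √[(nΣw² − (Σw)²)(nΣz² − (Σz)²)]
Numerator: 8×2866.98 − 115.8×176.9 = 2450.82
Denominator: √[(15365.12 − 13409.64)(40079.6 − 31293.61)] = √[1955.48 × 8785.99] = 4144.9762
r = 2450.82 / 4144.9762 ≈ 0.5913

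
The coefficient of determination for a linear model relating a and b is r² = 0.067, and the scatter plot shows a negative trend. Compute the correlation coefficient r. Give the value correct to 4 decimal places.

|r| = √0.067 = 0.2588
The association is negative, so r = −0.2588.

-0.2588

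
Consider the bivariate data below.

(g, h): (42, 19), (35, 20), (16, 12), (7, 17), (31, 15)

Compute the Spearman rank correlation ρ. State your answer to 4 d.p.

Rank g: 5, 4, 2, 1, 3
Rank h: 4, 5, 1, 3, 2
d = rank(g) − rank(h): 1, -1, 1, -2, 1; Σd² = 8
ρ = 1 − 6Σd² / [n(n²−1)] = 1 − 6×8 / (5×24) = 1 − 48/120 ≈ 0.6000

0.6000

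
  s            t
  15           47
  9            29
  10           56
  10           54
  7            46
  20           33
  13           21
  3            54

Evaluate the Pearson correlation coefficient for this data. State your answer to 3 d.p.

n = 8, Σs = 87, Σt = 340, Σs² = 1133, Σt² = 15664, Σst = 3483
nΣst − ΣsΣt = 27864 − 29580 = -1716
nΣs² − (Σs)² = 9064 − 7569 = 1495; nΣt² − (Σt)² = 125312 − 115600 = 9712
r = -1716 / √(1495 × 9712) = -1716 / 3810.4383 ≈ -0.450

-0.450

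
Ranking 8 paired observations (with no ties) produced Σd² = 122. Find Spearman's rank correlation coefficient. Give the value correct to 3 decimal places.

ρ = 1 − 6Σd² / [n(n²−1)] = 1 − 6×122 / (8×63)
  = 1 − 732/504 = 1 − 1.4524 ≈ -0.452

-0.452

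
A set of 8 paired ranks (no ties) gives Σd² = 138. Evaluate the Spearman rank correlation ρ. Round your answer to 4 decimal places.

ρ = 1 − 6Σd² / [n(n²−1)] = 1 − 6×138 / (8×63)
  = 1 − 828/504 = 1 − 1.64286 ≈ -0.6429

-0.6429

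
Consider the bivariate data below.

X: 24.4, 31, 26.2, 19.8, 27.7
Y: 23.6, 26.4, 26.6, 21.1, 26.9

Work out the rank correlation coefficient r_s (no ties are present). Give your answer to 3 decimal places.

Rank X: 2, 5, 3, 1, 4
Rank Y: 2, 3, 4, 1, 5
d = rank(X) − rank(Y): 0, 2, -1, 0, -1; Σd² = 6
ρ = 1 − 6Σd² / [n(n²−1)] = 1 − 6×6 / (5×24) = 1 − 36/120 ≈ 0.700

0.700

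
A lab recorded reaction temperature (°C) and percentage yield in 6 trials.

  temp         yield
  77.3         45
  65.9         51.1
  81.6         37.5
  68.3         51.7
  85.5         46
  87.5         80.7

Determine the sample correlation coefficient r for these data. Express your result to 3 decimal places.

n = 6, Σx = 466.1, Σy = 312, Σx² = 36608.05, Σy² = 17343.84, Σxy = 24431.35
nΣxy − ΣxΣy = 146588.1 − 145423.2 = 1164.9
nΣx² − (Σx)² = 219648.3 − 217249.21 = 2399.09; nΣy² − (Σy)² = 104063.04 − 97344 = 6719.04
r = 1164.9 / √(2399.09 × 6719.04) = 1164.9 / 4014.9199 ≈ 0.290

0.290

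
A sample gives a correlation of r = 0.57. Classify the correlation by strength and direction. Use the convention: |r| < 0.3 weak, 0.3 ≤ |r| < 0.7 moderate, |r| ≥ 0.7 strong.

moderate positive

r = 0.57 > 0 so the relationship is positive.
|r| = 0.57, which falls in the moderate range.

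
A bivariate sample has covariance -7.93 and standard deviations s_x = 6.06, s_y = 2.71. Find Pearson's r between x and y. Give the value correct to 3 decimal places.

r = Cov(x,y) / (s_x · s_y) = -7.93 / (6.06 × 2.71)
  = -7.93 / 16.4226 ≈ -0.483

-0.483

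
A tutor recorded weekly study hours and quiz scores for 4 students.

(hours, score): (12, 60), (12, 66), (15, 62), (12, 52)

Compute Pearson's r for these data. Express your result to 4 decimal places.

0.2265

n = 4, Σx = 51, Σy = 240, Σx² = 657, Σy² = 14504, Σxy = 3066
nΣxy − ΣxΣy = 12264 − 12240 = 24
nΣx² − (Σx)² = 2628 − 2601 = 27; nΣy² − (Σy)² = 58016 − 57600 = 416
r = 24 / √(27 × 416) = 24 / 105.9811 ≈ 0.2265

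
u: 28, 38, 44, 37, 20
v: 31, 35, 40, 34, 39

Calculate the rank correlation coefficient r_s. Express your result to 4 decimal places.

0.4000

Rank u: 2, 4, 5, 3, 1
Rank v: 1, 3, 5, 2, 4
d = rank(u) − rank(v): 1, 1, 0, 1, -3; Σd² = 12
ρ = 1 − 6Σd² / [n(n²−1)] = 1 − 6×12 / (5×24) = 1 − 72/120 ≈ 0.4000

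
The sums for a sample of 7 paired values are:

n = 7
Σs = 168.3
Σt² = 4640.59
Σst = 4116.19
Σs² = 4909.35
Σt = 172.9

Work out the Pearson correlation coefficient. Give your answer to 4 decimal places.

-0.0722

r = (nΣst − ΣsΣt) / √[(nΣs² − (Σs)²)(nΣt² − (Σt)²)]
Numerator: 7×4116.19 − 168.3×172.9 = -285.74
Denominator: √[(34365.45 − 28324.89)(32484.13 − 29894.41)] = √[6040.56 × 2589.72] = 3955.1686
r = -285.74 / 3955.1686 ≈ -0.0722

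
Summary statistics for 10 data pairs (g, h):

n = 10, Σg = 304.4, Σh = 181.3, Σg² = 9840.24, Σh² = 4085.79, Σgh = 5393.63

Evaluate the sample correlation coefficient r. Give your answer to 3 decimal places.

-0.185

r = (nΣgh − ΣgΣh) / √[(nΣg² − (Σg)²)(nΣh² − (Σh)²)]
Numerator: 10×5393.63 − 304.4×181.3 = -1251.42
Denominator: √[(98402.4 − 92659.36)(40857.9 − 32869.69)] = √[5743.04 × 7988.21] = 6773.2274
r = -1251.42 / 6773.2274 ≈ -0.185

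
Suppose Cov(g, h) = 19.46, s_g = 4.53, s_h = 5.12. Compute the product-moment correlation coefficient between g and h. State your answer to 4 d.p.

r = Cov(g,h) / (s_g · s_h) = 19.46 / (4.53 × 5.12)
  = 19.46 / 23.1936 ≈ 0.8390

0.8390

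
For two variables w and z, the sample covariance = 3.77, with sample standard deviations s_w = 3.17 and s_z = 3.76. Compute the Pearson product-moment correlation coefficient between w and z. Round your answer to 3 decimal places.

r = Cov(w,z) / (s_w · s_z) = 3.77 / (3.17 × 3.76)
  = 3.77 / 11.9192 ≈ 0.316

0.316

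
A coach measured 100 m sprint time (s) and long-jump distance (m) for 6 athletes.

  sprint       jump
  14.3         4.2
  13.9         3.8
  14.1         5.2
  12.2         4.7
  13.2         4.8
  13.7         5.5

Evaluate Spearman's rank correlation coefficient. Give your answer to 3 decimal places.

Rank sprint: 6, 4, 5, 1, 2, 3
Rank jump: 2, 1, 5, 3, 4, 6
d = rank(sprint) − rank(jump): 4, 3, 0, -2, -2, -3; Σd² = 42
ρ = 1 − 6Σd² / [n(n²−1)] = 1 − 6×42 / (6×35) = 1 − 252/210 ≈ -0.200

-0.200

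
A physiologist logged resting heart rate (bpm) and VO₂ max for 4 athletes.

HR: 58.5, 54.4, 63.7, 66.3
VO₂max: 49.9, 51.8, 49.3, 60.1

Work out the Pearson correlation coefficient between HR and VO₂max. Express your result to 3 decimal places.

n = 4, Σx = 242.9, Σy = 211.1, Σx² = 14834.99, Σy² = 11215.75, Σxy = 12862.11
nΣxy − ΣxΣy = 51448.44 − 51276.19 = 172.25
nΣx² − (Σx)² = 59339.96 − 59000.41 = 339.55; nΣy² − (Σy)² = 44863 − 44563.21 = 299.79
r = 172.25 / √(339.55 × 299.79) = 172.25 / 319.0512 ≈ 0.540

0.540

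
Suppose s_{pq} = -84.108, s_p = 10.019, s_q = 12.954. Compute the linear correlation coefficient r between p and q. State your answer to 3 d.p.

-0.648

r = Cov(p,q) / (s_p · s_q) = -84.108 / (10.019 × 12.954)
  = -84.108 / 129.7861 ≈ -0.648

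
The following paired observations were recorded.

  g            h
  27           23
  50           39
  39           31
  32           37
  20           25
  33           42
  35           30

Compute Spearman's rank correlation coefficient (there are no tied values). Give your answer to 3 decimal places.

0.571

Rank g: 2, 7, 6, 3, 1, 4, 5
Rank h: 1, 6, 4, 5, 2, 7, 3
d = rank(g) − rank(h): 1, 1, 2, -2, -1, -3, 2; Σd² = 24
ρ = 1 − 6Σd² / [n(n²−1)] = 1 − 6×24 / (7×48) = 1 − 144/336 ≈ 0.571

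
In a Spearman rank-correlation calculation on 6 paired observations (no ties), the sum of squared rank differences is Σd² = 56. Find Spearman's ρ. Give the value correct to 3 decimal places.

-0.600

ρ = 1 − 6Σd² / [n(n²−1)] = 1 − 6×56 / (6×35)
  = 1 − 336/210 = 1 − 1.6000 ≈ -0.600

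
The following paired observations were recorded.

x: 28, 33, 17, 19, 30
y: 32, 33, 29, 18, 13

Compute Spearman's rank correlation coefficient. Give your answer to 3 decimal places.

0.300

Rank x: 3, 5, 1, 2, 4
Rank y: 4, 5, 3, 2, 1
d = rank(x) − rank(y): -1, 0, -2, 0, 3; Σd² = 14
ρ = 1 − 6Σd² / [n(n²−1)] = 1 − 6×14 / (5×24) = 1 − 84/120 ≈ 0.300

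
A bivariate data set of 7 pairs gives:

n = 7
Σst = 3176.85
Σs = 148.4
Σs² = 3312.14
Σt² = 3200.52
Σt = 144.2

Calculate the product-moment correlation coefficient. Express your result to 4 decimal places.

r = (nΣst − ΣsΣt) / √[(nΣs² − (Σs)²)(nΣt² − (Σt)²)]
Numerator: 7×3176.85 − 148.4×144.2 = 838.67
Denominator: √[(23184.98 − 22022.56)(22403.64 − 20793.64)] = √[1162.42 × 1610] = 1368.0264
r = 838.67 / 1368.0264 ≈ 0.6131

0.6131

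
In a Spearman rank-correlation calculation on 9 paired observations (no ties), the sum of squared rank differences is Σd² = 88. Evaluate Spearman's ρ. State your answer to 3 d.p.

0.267

ρ = 1 − 6Σd² / [n(n²−1)] = 1 − 6×88 / (9×80)
  = 1 − 528/720 = 1 − 0.7333 ≈ 0.267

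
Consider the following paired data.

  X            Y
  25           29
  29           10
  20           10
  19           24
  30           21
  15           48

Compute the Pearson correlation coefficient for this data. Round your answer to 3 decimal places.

-0.580

n = 6, ΣX = 138, ΣY = 142, ΣX² = 3352, ΣY² = 4362, ΣXY = 3021
nΣXY − ΣXΣY = 18126 − 19596 = -1470
nΣX² − (ΣX)² = 20112 − 19044 = 1068; nΣY² − (ΣY)² = 26172 − 20164 = 6008
r = -1470 / √(1068 × 6008) = -1470 / 2533.0898 ≈ -0.580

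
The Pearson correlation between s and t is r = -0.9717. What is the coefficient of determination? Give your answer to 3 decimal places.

0.944

r² = (-0.9717)² = 0.944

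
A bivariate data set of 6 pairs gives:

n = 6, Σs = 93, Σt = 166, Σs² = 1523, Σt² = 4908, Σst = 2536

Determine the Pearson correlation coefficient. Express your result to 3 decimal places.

-0.231

r = (nΣst − ΣsΣt) / √[(nΣs² − (Σs)²)(nΣt² − (Σt)²)]
Numerator: 6×2536 − 93×166 = -222
Denominator: √[(9138 − 8649)(29448 − 27556)] = √[489 × 1892] = 961.8669
r = -222 / 961.8669 ≈ -0.231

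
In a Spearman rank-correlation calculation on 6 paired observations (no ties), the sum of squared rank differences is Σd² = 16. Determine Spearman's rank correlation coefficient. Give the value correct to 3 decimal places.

ρ = 1 − 6Σd² / [n(n²−1)] = 1 − 6×16 / (6×35)
  = 1 − 96/210 = 1 − 0.4571 ≈ 0.543

0.543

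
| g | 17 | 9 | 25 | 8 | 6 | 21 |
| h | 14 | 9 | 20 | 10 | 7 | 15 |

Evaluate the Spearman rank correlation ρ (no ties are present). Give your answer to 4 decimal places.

Rank g: 4, 3, 6, 2, 1, 5
Rank h: 4, 2, 6, 3, 1, 5
d = rank(g) − rank(h): 0, 1, 0, -1, 0, 0; Σd² = 2
ρ = 1 − 6Σd² / [n(n²−1)] = 1 − 6×2 / (6×35) = 1 − 12/210 ≈ 0.9429

0.9429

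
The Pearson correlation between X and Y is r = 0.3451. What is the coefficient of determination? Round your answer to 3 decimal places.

0.119

r² = (0.3451)² = 0.119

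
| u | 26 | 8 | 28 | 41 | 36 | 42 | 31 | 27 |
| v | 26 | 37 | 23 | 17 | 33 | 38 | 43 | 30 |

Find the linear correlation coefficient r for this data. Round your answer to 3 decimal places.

-0.214

n = 8, Σu = 239, Σv = 247, Σu² = 7955, Σv² = 8145, Σuv = 7240
nΣuv − ΣuΣv = 57920 − 59033 = -1113
nΣu² − (Σu)² = 63640 − 57121 = 6519; nΣv² − (Σv)² = 65160 − 61009 = 4151
r = -1113 / √(6519 × 4151) = -1113 / 5201.9582 ≈ -0.214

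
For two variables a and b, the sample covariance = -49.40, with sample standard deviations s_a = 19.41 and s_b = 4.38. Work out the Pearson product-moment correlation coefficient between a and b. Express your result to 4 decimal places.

r = Cov(a,b) / (s_a · s_b) = -49.40 / (19.41 × 4.38)
  = -49.40 / 85.0158 ≈ -0.5811

-0.5811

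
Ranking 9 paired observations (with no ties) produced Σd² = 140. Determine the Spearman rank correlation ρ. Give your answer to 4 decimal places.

-0.1667

ρ = 1 − 6Σd² / [n(n²−1)] = 1 − 6×140 / (9×80)
  = 1 − 840/720 = 1 − 1.16667 ≈ -0.1667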